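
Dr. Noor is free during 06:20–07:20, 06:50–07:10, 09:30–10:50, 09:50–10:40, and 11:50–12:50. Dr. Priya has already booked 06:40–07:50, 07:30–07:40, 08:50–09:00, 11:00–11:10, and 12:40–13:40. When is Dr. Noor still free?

Merge the first list: 06:20-07:20, 09:30-10:50, 11:50-12:50.
Merge the second list: 06:40-07:50, 08:50-09:00, 11:00-11:10, 12:40-13:40.
06:20-07:20 minus B → 06:20-06:40.
09:30-10:50: no B overlap → unchanged.
11:50-12:50 minus B → 11:50-12:40.

06:20-06:40, 09:30-10:50, 11:50-12:40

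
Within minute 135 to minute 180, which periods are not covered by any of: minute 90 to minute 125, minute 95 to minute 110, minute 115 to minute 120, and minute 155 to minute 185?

The merged coverage is minute 90 to minute 125, minute 155 to minute 185.
Uncovered inside minute 135 to minute 180: minute 135 to minute 155.

minute 135 to minute 155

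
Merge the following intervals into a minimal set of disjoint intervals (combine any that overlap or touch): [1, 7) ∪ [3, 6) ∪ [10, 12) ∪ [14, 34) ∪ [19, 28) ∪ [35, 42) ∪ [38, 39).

[3, 6) overlaps/touches [1, 7) → extend to [1, 7).
[10, 12) is disjoint → start new block.
[14, 34) is disjoint → start new block.
[19, 28) overlaps/touches [14, 34) → extend to [14, 34).
[35, 42) is disjoint → start new block.
[38, 39) overlaps/touches [35, 42) → extend to [35, 42).

[1, 7) ∪ [10, 12) ∪ [14, 34) ∪ [35, 42)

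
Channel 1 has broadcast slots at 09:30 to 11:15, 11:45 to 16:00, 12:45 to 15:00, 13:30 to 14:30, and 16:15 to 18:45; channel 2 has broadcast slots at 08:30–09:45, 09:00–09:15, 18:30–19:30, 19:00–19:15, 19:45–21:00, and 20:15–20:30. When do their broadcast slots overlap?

First set merges to 09:30-11:15, 11:45-16:00, 16:15-18:45.
Second set merges to 08:30-09:45, 18:30-19:30, 19:45-21:00.
09:30-11:15 overlaps B on 09:30-09:45.
11:45-16:00 falls entirely outside B.
16:15-18:45 overlaps B on 18:30-18:45.

09:30-09:45, 18:30-18:45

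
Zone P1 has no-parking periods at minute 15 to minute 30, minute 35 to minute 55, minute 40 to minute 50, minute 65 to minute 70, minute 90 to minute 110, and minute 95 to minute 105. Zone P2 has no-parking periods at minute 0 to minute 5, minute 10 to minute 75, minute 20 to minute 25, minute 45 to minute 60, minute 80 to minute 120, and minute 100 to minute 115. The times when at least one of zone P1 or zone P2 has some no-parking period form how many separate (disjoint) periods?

Merge the first list: minute 15 to minute 30, minute 35 to minute 55, minute 65 to minute 70, minute 90 to minute 110.
Merge the second list: minute 0 to minute 5, minute 10 to minute 75, minute 80 to minute 120.
A ∪ B = minute 0 to minute 5, minute 10 to minute 75, minute 80 to minute 120.
That is 3 disjoint pieces.

3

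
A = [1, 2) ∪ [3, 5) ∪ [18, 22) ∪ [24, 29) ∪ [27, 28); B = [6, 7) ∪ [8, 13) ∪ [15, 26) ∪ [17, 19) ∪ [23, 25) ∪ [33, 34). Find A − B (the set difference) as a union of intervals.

A, merged: [1, 2), [3, 5), [18, 22), [24, 29).
B, merged: [6, 7), [8, 13), [15, 26), [33, 34).
[1, 2): no B overlap → unchanged.
[3, 5): no B overlap → unchanged.
[18, 22): fully covered by B → removed.
[24, 29) minus B → [26, 29).

[1, 2) ∪ [3, 5) ∪ [26, 29)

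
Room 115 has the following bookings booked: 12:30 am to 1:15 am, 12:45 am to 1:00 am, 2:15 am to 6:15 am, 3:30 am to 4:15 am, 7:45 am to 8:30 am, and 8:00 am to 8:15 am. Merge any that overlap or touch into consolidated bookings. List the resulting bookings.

12:30 am–1:15 am, 2:15 am–6:15 am, 7:45 am–8:30 am

12:45 am–1:00 am overlaps/touches 12:30 am–1:15 am → extend to 12:30 am–1:15 am.
2:15 am–6:15 am is disjoint → start new block.
3:30 am–4:15 am overlaps/touches 2:15 am–6:15 am → extend to 2:15 am–6:15 am.
7:45 am–8:30 am is disjoint → start new block.
8:00 am–8:15 am overlaps/touches 7:45 am–8:30 am → extend to 7:45 am–8:30 am.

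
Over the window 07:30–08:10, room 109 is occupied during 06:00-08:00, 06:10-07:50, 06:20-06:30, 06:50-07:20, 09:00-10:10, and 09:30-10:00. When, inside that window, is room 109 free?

After merging, the occupied span is 06:00–08:00, 09:00–10:10.
Uncovered inside 07:30–08:10: 08:00–08:10.

08:00–08:10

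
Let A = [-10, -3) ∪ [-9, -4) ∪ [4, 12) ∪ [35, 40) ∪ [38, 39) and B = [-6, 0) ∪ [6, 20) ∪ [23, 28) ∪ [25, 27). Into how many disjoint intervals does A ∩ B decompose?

A, merged: [-10, -3), [4, 12), [35, 40).
B, merged: [-6, 0), [6, 20), [23, 28).
A ∩ B = [-6, -3), [6, 12).
That is 2 disjoint pieces.

2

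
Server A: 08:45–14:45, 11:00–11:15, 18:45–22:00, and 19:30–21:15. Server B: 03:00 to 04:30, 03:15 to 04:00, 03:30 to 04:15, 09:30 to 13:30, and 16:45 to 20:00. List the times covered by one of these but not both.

First set merges to 08:45–14:45, 18:45–22:00.
Second set merges to 03:00–04:30, 09:30–13:30, 16:45–20:00.
A \ B = 08:45–09:30, 13:30–14:45, 20:00–22:00.
B \ A = 03:00–04:30, 16:45–18:45.
Union of the two gives the symmetric difference.

03:00–04:30, 08:45–09:30, 13:30–14:45, 16:45–18:45, 20:00–22:00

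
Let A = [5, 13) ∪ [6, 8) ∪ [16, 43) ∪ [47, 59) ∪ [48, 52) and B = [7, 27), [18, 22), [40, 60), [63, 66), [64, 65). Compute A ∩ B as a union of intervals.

[7, 13) ∪ [16, 27) ∪ [40, 43) ∪ [47, 59)

A, merged: [5, 13), [16, 43), [47, 59).
B, merged: [7, 27), [40, 60), [63, 66).
[5, 13) meets the second set on [7, 13).
[16, 43) meets the second set on [16, 27), [40, 43).
[47, 59) meets the second set on [47, 59).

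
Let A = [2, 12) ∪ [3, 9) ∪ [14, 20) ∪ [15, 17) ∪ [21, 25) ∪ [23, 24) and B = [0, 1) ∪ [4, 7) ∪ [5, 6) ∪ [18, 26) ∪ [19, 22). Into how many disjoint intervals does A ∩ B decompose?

A, merged: [2, 12), [14, 20), [21, 25).
B, merged: [0, 1), [4, 7), [18, 26).
A ∩ B = [4, 7), [18, 20), [21, 25).
That is 3 disjoint pieces.

3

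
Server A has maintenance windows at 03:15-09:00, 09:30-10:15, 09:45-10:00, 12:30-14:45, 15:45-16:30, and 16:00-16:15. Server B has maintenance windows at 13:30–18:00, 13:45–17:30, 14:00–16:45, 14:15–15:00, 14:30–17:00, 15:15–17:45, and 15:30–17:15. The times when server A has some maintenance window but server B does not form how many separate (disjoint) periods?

Merge the first list: 03:15–09:00, 09:30–10:15, 12:30–14:45, 15:45–16:30.
Merge the second list: 13:30–18:00.
A \ B = 03:15–09:00, 09:30–10:15, 12:30–13:30.
That is 3 disjoint pieces.

3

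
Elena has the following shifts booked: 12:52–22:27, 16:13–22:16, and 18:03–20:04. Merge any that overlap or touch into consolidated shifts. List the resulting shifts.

12:52-22:27

16:13-22:16 overlaps/touches 12:52-22:27 → extend to 12:52-22:27.
18:03-20:04 overlaps/touches 12:52-22:27 → extend to 12:52-22:27.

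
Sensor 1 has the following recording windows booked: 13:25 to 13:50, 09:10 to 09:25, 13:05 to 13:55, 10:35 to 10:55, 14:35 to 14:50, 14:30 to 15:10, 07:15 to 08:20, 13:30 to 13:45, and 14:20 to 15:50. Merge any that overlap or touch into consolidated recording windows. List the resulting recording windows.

07:15–08:20, 09:10–09:25, 10:35–10:55, 13:05–13:55, 14:20–15:50

Sort by start: 07:15–08:20, 09:10–09:25, 10:35–10:55, 13:05–13:55, 13:25–13:50, 13:30–13:45, 14:20–15:50, 14:30–15:10, 14:35–14:50.
09:10–09:25 is disjoint → start new block.
10:35–10:55 is disjoint → start new block.
13:05–13:55 is disjoint → start new block.
13:25–13:50 overlaps/touches 13:05–13:55 → extend to 13:05–13:55.
13:30–13:45 overlaps/touches 13:05–13:55 → extend to 13:05–13:55.
14:20–15:50 is disjoint → start new block.
14:30–15:10 overlaps/touches 14:20–15:50 → extend to 14:20–15:50.
14:35–14:50 overlaps/touches 14:20–15:50 → extend to 14:20–15:50.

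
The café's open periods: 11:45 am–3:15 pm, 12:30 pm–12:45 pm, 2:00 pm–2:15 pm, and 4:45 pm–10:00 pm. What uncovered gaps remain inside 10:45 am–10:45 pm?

After merging, the occupied span is 11:45 am–3:15 pm, 4:45 pm–10:00 pm.
Gaps within 10:45 am–10:45 pm: 10:45 am–11:45 am, 3:15 pm–4:45 pm, 10:00 pm–10:45 pm.

10:45 am–11:45 am, 3:15 pm–4:45 pm, 10:00 pm–10:45 pm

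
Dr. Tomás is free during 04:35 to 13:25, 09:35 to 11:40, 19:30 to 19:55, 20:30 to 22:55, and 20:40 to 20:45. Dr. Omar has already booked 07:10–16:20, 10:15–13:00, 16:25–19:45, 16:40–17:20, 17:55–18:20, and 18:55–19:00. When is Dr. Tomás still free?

04:35–07:10, 19:45–19:55, 20:30–22:55

Merge the first list: 04:35–13:25, 19:30–19:55, 20:30–22:55.
Merge the second list: 07:10–16:20, 16:25–19:45.
04:35–13:25 minus B → 04:35–07:10.
19:30–19:55 minus B → 19:45–19:55.
20:30–22:55: no B overlap → unchanged.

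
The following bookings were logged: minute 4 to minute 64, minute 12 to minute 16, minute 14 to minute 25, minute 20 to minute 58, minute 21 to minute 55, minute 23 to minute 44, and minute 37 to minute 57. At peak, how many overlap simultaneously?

Sweep endpoints in order; track running count of active intervals.
Peak of 5 reached at minute 23.

5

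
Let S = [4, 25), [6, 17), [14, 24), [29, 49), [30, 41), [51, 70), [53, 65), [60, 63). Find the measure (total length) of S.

60

Merged: [4, 25), [29, 49), [51, 70).
Lengths: 21 + 20 + 19 = 60.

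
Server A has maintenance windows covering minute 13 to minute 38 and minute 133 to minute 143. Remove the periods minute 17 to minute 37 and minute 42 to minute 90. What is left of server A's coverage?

minute 13 to minute 38 minus B → minute 13 to minute 17, minute 37 to minute 38.
minute 133 to minute 143: no B overlap → unchanged.

minute 13 to minute 17, minute 37 to minute 38, minute 133 to minute 143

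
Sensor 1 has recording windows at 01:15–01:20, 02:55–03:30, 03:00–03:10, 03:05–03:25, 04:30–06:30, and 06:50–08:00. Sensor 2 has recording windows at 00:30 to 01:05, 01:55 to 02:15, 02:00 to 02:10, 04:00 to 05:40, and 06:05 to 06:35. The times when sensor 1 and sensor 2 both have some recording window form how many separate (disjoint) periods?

2

A, merged: 01:15–01:20, 02:55–03:30, 04:30–06:30, 06:50–08:00.
B, merged: 00:30–01:05, 01:55–02:15, 04:00–05:40, 06:05–06:35.
A ∩ B = 04:30–05:40, 06:05–06:30.
That is 2 disjoint pieces.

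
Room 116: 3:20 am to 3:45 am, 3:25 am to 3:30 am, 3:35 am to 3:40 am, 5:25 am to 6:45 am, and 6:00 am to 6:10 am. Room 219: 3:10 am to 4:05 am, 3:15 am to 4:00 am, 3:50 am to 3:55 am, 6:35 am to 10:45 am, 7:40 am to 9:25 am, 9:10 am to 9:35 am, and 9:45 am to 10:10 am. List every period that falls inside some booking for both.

First set merges to 3:20 am–3:45 am, 5:25 am–6:45 am.
Second set merges to 3:10 am–4:05 am, 6:35 am–10:45 am.
3:20 am–3:45 am ∩ B → 3:20 am–3:45 am.
5:25 am–6:45 am ∩ B → 6:35 am–6:45 am.

3:20 am–3:45 am, 6:35 am–6:45 am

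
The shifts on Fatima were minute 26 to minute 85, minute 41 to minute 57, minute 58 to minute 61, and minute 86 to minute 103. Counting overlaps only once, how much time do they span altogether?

Merged: minute 26 to minute 85, minute 86 to minute 103.
Lengths: 59 minutes + 17 minutes = 76 minutes.

76 minutes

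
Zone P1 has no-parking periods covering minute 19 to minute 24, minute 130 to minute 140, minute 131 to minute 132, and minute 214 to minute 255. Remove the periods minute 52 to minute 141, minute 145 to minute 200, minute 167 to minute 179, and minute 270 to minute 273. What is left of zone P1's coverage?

A, merged: minute 19 to minute 24, minute 130 to minute 140, minute 214 to minute 255.
B, merged: minute 52 to minute 141, minute 145 to minute 200, minute 270 to minute 273.
minute 19 to minute 24: nothing removed.
minute 130 to minute 140: entirely removed.
minute 214 to minute 255: nothing removed.

minute 19 to minute 24, minute 214 to minute 255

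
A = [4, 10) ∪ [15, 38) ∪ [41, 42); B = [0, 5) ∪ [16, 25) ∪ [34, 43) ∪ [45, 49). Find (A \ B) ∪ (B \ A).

[0, 4) ∪ [5, 10) ∪ [15, 16) ∪ [25, 34) ∪ [38, 41) ∪ [42, 43) ∪ [45, 49)

A but not B: [5, 10), [15, 16), [25, 34).
B but not A: [0, 4), [38, 41), [42, 43), [45, 49).
Combining gives A △ B.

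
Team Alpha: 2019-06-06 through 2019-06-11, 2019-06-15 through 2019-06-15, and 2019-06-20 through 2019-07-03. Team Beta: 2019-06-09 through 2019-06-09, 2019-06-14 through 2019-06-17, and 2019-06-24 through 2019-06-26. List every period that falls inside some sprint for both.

2019-06-06 through 2019-06-11 ∩ B → 2019-06-09 through 2019-06-09.
2019-06-15 through 2019-06-15 ∩ B → 2019-06-15 through 2019-06-15.
2019-06-20 through 2019-07-03 ∩ B → 2019-06-24 through 2019-06-26.

2019-06-09 through 2019-06-09, 2019-06-15 through 2019-06-15, 2019-06-24 through 2019-06-26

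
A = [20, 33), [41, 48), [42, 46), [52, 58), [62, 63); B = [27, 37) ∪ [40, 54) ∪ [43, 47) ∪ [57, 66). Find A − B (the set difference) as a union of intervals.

[20, 27) ∪ [54, 57)

A, merged: [20, 33), [41, 48), [52, 58), [62, 63).
B, merged: [27, 37), [40, 54), [57, 66).
[20, 33) \ B = [20, 27).
[41, 48): entirely removed.
[52, 58) \ B = [54, 57).
[62, 63): entirely removed.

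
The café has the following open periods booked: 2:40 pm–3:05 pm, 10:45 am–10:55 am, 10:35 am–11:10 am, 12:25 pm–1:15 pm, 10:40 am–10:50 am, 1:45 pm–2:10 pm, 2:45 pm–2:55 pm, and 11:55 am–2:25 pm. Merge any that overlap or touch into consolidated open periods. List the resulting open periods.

Sort by start: 10:35 am-11:10 am, 10:40 am-10:50 am, 10:45 am-10:55 am, 11:55 am-2:25 pm, 12:25 pm-1:15 pm, 1:45 pm-2:10 pm, 2:40 pm-3:05 pm, 2:45 pm-2:55 pm.
10:40 am-10:50 am overlaps/touches 10:35 am-11:10 am → extend to 10:35 am-11:10 am.
10:45 am-10:55 am overlaps/touches 10:35 am-11:10 am → extend to 10:35 am-11:10 am.
11:55 am-2:25 pm is disjoint → start new block.
12:25 pm-1:15 pm overlaps/touches 11:55 am-2:25 pm → extend to 11:55 am-2:25 pm.
1:45 pm-2:10 pm overlaps/touches 11:55 am-2:25 pm → extend to 11:55 am-2:25 pm.
2:40 pm-3:05 pm is disjoint → start new block.
2:45 pm-2:55 pm overlaps/touches 2:40 pm-3:05 pm → extend to 2:40 pm-3:05 pm.

10:35 am-11:10 am, 11:55 am-2:25 pm, 2:40 pm-3:05 pm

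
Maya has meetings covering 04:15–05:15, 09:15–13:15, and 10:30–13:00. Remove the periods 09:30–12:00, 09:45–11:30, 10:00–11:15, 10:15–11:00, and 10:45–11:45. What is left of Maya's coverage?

First set merges to 04:15–05:15, 09:15–13:15.
Second set merges to 09:30–12:00.
04:15–05:15: nothing removed.
09:15–13:15 \ B = 09:15–09:30, 12:00–13:15.

04:15–05:15, 09:15–09:30, 12:00–13:15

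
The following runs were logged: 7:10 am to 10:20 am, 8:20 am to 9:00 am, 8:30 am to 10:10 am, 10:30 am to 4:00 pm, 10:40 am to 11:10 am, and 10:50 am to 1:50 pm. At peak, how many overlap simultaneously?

3

At 8:30 am, 3 of the intervals are simultaneously active.
No point has more.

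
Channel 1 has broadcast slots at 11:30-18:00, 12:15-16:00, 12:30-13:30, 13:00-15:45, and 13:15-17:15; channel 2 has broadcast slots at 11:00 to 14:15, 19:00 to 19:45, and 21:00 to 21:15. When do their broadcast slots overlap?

11:30–14:15

A, merged: 11:30–18:00.
11:30–18:00 ∩ B → 11:30–14:15.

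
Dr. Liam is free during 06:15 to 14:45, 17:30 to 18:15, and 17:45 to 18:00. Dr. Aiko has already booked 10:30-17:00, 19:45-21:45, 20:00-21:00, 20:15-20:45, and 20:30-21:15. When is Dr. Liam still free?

First set merges to 06:15-14:45, 17:30-18:15.
Second set merges to 10:30-17:00, 19:45-21:45.
06:15-14:45 minus B → 06:15-10:30.
17:30-18:15: no B overlap → unchanged.

06:15-10:30, 17:30-18:15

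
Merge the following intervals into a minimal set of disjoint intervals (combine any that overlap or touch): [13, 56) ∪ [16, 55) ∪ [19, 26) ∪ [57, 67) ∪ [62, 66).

[13, 56) ∪ [57, 67)

[16, 55) overlaps/touches [13, 56) → extend to [13, 56).
[19, 26) overlaps/touches [13, 56) → extend to [13, 56).
[57, 67) is disjoint → start new block.
[62, 66) overlaps/touches [57, 67) → extend to [57, 67).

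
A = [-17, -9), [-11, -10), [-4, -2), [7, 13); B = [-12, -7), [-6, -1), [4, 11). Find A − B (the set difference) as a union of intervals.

[-17, -12) ∪ [11, 13)

Merge the first list: [-17, -9), [-4, -2), [7, 13).
[-17, -9) minus B → [-17, -12).
[-4, -2): fully covered by B → removed.
[7, 13) minus B → [11, 13).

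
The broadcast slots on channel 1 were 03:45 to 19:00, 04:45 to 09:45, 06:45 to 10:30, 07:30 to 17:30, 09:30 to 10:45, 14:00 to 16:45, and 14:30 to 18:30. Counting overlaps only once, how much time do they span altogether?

15 h 15 min

Merged: 03:45-19:00.
Length: 15 h 15 min.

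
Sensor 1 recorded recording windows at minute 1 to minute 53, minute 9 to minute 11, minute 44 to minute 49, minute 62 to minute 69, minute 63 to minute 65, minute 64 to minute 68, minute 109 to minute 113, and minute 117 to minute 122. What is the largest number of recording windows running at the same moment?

3

At minute 64, 3 of the intervals are simultaneously active.
No point has more.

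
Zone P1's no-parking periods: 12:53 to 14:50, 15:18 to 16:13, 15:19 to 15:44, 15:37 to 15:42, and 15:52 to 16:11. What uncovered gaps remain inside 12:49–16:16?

12:49-12:53, 14:50-15:18, 16:13-16:16

The merged coverage is 12:53-14:50, 15:18-16:13.
Uncovered inside 12:49-16:16: 12:49-12:53, 14:50-15:18, 16:13-16:16.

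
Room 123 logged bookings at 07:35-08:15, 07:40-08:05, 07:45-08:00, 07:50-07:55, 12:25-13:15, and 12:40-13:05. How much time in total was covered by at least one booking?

1 h 30 min

Merged: 07:35-08:15, 12:25-13:15.
Lengths: 40 min + 50 min = 1 h 30 min.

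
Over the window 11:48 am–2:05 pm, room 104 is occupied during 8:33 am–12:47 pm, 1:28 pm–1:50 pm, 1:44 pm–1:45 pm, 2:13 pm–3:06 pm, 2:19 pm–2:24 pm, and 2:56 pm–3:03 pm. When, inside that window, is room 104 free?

After merging, the occupied span is 8:33 am-12:47 pm, 1:28 pm-1:50 pm, 2:13 pm-3:06 pm.
Gaps within 11:48 am-2:05 pm: 12:47 pm-1:28 pm, 1:50 pm-2:05 pm.

12:47 pm-1:28 pm, 1:50 pm-2:05 pm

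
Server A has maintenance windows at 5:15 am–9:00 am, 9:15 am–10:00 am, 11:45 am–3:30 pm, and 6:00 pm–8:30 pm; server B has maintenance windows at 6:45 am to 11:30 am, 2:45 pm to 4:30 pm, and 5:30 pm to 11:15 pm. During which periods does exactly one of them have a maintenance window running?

5:15 am-6:45 am, 9:00 am-9:15 am, 10:00 am-11:30 am, 11:45 am-2:45 pm, 3:30 pm-4:30 pm, 5:30 pm-6:00 pm, 8:30 pm-11:15 pm

Only in the first: 5:15 am-6:45 am, 11:45 am-2:45 pm.
Only in the second: 9:00 am-9:15 am, 10:00 am-11:30 am, 3:30 pm-4:30 pm, 5:30 pm-6:00 pm, 8:30 pm-11:15 pm.
Together these are the periods covered by exactly one.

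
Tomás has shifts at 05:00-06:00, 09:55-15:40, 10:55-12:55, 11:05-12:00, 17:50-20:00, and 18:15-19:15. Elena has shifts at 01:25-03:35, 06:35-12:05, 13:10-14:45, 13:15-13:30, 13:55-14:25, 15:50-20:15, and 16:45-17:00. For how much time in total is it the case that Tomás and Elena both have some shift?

5 h 55 min

First set merges to 05:00–06:00, 09:55–15:40, 17:50–20:00.
Second set merges to 01:25–03:35, 06:35–12:05, 13:10–14:45, 15:50–20:15.
A ∩ B = 09:55–12:05, 13:10–14:45, 17:50–20:00.
Total: 2 h 10 min + 1 h 35 min + 2 h 10 min = 5 h 55 min.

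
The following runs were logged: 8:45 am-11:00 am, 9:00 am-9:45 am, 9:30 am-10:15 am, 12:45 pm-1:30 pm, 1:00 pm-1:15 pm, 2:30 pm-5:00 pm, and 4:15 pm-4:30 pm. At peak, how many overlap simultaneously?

Sweep endpoints in order; track running count of active intervals.
Peak of 3 reached at 9:30 am.

3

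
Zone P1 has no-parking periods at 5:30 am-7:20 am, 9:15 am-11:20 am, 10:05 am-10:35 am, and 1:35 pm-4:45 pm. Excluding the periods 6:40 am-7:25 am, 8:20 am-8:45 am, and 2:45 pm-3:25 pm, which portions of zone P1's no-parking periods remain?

5:30 am–6:40 am, 9:15 am–11:20 am, 1:35 pm–2:45 pm, 3:25 pm–4:45 pm

First set merges to 5:30 am–7:20 am, 9:15 am–11:20 am, 1:35 pm–4:45 pm.
5:30 am–7:20 am with B removed leaves 5:30 am–6:40 am.
9:15 am–11:20 am is untouched.
1:35 pm–4:45 pm with B removed leaves 1:35 pm–2:45 pm, 3:25 pm–4:45 pm.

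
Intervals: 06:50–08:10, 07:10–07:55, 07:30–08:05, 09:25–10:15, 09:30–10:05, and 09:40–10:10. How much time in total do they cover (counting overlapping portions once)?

2 h 10 min

Merged: 06:50–08:10, 09:25–10:15.
Lengths: 1 h 20 min + 50 min = 2 h 10 min.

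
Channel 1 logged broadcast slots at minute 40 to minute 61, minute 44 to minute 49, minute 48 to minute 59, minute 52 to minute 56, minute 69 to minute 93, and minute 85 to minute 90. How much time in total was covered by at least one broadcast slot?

Merged: minute 40 to minute 61, minute 69 to minute 93.
Lengths: 21 minutes + 24 minutes = 45 minutes.

45 minutes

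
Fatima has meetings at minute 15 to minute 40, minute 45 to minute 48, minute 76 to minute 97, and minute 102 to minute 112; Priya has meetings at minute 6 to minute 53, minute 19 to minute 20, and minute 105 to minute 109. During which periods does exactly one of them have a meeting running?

Merge the second list: minute 6 to minute 53, minute 105 to minute 109.
Only in the first: minute 76 to minute 97, minute 102 to minute 105, minute 109 to minute 112.
Only in the second: minute 6 to minute 15, minute 40 to minute 45, minute 48 to minute 53.
Together these are the periods covered by exactly one.

minute 6 to minute 15, minute 40 to minute 45, minute 48 to minute 53, minute 76 to minute 97, minute 102 to minute 105, minute 109 to minute 112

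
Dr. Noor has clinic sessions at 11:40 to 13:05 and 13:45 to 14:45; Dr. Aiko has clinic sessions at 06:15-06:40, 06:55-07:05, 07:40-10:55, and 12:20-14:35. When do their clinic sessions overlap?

12:20–13:05, 13:45–14:35

11:40–13:05 meets the second set on 12:20–13:05.
13:45–14:45 meets the second set on 13:45–14:35.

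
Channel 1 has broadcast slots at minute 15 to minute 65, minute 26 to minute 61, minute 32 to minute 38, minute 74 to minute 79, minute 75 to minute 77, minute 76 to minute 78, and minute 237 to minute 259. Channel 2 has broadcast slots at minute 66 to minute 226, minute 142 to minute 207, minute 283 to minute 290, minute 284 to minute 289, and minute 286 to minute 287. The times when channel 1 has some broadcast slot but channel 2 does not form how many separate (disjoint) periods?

First set merges to minute 15 to minute 65, minute 74 to minute 79, minute 237 to minute 259.
Second set merges to minute 66 to minute 226, minute 283 to minute 290.
A \ B = minute 15 to minute 65, minute 237 to minute 259.
That is 2 disjoint pieces.

2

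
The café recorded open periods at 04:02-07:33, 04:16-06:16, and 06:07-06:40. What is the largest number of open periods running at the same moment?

Sweep endpoints in order; track running count of active intervals.
Peak of 3 reached at 06:07.

3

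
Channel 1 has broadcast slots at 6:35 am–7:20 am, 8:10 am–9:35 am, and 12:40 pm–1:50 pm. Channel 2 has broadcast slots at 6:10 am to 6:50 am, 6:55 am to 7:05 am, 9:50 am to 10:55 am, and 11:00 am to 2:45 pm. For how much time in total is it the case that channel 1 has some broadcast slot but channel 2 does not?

1 h 45 min

A \ B = 6:50 am–6:55 am, 7:05 am–7:20 am, 8:10 am–9:35 am.
Total: 5 min + 15 min + 1 h 25 min = 1 h 45 min.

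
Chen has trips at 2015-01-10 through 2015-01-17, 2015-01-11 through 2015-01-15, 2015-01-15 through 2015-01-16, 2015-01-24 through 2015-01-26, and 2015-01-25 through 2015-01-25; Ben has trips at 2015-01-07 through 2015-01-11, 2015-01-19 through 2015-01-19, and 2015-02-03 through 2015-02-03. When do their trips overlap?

2015-01-10 through 2015-01-11

First set merges to 2015-01-10 through 2015-01-17, 2015-01-24 through 2015-01-26.
2015-01-10 through 2015-01-17 ∩ B → 2015-01-10 through 2015-01-11.
2015-01-24 through 2015-01-26 meets no B interval.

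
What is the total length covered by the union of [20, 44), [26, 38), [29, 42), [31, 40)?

Merged: [20, 44).
Length: 24.

24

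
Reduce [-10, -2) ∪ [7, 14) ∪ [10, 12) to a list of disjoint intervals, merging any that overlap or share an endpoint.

[7, 14) is disjoint → start new block.
[10, 12) overlaps/touches [7, 14) → extend to [7, 14).

[-10, -2) ∪ [7, 14)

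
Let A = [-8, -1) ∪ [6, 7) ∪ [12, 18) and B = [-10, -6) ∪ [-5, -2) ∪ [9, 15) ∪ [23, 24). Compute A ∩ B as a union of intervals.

[-8, -6) ∪ [-5, -2) ∪ [12, 15)

[-8, -1) overlaps B on [-8, -6), [-5, -2).
[6, 7) falls entirely outside B.
[12, 18) overlaps B on [12, 15).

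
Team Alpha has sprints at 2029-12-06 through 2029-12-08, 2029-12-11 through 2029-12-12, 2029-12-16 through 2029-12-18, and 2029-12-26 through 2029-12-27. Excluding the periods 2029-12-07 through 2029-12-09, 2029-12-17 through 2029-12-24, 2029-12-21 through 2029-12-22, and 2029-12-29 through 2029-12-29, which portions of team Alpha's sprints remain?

Merge the second list: 2029-12-07 through 2029-12-09, 2029-12-17 through 2029-12-24, 2029-12-29 through 2029-12-29.
2029-12-06 through 2029-12-08 \ B = 2029-12-06 through 2029-12-06.
2029-12-11 through 2029-12-12: nothing removed.
2029-12-16 through 2029-12-18 \ B = 2029-12-16 through 2029-12-16.
2029-12-26 through 2029-12-27: nothing removed.

2029-12-06 through 2029-12-06, 2029-12-11 through 2029-12-12, 2029-12-16 through 2029-12-16, 2029-12-26 through 2029-12-27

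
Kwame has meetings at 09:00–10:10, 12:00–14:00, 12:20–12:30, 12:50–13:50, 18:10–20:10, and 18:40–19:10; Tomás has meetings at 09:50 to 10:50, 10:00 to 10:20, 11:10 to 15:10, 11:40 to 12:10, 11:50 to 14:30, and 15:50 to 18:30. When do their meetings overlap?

09:50–10:10, 12:00–14:00, 18:10–18:30

A, merged: 09:00–10:10, 12:00–14:00, 18:10–20:10.
B, merged: 09:50–10:50, 11:10–15:10, 15:50–18:30.
09:00–10:10 ∩ B → 09:50–10:10.
12:00–14:00 ∩ B → 12:00–14:00.
18:10–20:10 ∩ B → 18:10–18:30.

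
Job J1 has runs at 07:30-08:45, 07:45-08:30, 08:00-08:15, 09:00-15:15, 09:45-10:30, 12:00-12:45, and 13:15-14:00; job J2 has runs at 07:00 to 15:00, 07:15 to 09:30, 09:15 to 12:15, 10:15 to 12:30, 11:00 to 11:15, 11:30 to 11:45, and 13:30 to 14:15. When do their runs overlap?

07:30-08:45, 09:00-15:00

Merge the first list: 07:30-08:45, 09:00-15:15.
Merge the second list: 07:00-15:00.
07:30-08:45 meets the second set on 07:30-08:45.
09:00-15:15 meets the second set on 09:00-15:00.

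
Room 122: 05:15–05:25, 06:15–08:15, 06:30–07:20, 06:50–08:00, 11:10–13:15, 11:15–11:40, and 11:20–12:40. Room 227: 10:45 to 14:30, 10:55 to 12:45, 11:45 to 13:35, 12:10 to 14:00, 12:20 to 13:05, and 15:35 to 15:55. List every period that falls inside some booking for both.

11:10–13:15

A, merged: 05:15–05:25, 06:15–08:15, 11:10–13:15.
B, merged: 10:45–14:30, 15:35–15:55.
05:15–05:25 falls entirely outside B.
06:15–08:15 falls entirely outside B.
11:10–13:15 overlaps B on 11:10–13:15.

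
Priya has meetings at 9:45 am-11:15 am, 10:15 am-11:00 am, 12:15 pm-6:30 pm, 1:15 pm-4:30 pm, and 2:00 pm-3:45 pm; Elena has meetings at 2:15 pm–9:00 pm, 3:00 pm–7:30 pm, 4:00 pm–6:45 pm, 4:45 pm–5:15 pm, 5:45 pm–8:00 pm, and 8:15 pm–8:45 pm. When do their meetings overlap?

2:15 pm–6:30 pm

A, merged: 9:45 am–11:15 am, 12:15 pm–6:30 pm.
B, merged: 2:15 pm–9:00 pm.
9:45 am–11:15 am falls entirely outside B.
12:15 pm–6:30 pm overlaps B on 2:15 pm–6:30 pm.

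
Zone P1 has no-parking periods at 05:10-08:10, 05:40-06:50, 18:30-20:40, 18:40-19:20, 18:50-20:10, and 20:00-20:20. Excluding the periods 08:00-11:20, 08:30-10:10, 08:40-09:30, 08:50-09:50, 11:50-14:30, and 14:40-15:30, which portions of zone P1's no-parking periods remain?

05:10–08:00, 18:30–20:40

A, merged: 05:10–08:10, 18:30–20:40.
B, merged: 08:00–11:20, 11:50–14:30, 14:40–15:30.
05:10–08:10 minus B → 05:10–08:00.
18:30–20:40: no B overlap → unchanged.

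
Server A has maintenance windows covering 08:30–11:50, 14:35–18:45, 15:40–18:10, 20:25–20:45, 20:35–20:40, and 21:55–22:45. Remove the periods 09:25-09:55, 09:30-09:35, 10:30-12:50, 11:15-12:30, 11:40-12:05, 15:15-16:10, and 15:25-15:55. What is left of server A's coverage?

First set merges to 08:30-11:50, 14:35-18:45, 20:25-20:45, 21:55-22:45.
Second set merges to 09:25-09:55, 10:30-12:50, 15:15-16:10.
08:30-11:50 \ B = 08:30-09:25, 09:55-10:30.
14:35-18:45 \ B = 14:35-15:15, 16:10-18:45.
20:25-20:45: nothing removed.
21:55-22:45: nothing removed.

08:30-09:25, 09:55-10:30, 14:35-15:15, 16:10-18:45, 20:25-20:45, 21:55-22:45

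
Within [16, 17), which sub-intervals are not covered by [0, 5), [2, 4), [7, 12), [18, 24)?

[16, 17)

After merging, the occupied span is [0, 5), [7, 12), [18, 24).
Uncovered inside [16, 17): [16, 17).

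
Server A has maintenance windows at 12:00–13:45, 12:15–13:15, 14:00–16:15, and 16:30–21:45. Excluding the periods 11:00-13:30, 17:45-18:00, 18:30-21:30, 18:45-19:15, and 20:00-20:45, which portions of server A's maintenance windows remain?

13:30-13:45, 14:00-16:15, 16:30-17:45, 18:00-18:30, 21:30-21:45

A, merged: 12:00-13:45, 14:00-16:15, 16:30-21:45.
B, merged: 11:00-13:30, 17:45-18:00, 18:30-21:30.
12:00-13:45 with B removed leaves 13:30-13:45.
14:00-16:15 is untouched.
16:30-21:45 with B removed leaves 16:30-17:45, 18:00-18:30, 21:30-21:45.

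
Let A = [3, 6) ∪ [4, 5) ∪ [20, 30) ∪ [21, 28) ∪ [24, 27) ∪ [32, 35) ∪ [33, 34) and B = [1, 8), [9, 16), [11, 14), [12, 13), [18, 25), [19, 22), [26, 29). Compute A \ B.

A, merged: [3, 6), [20, 30), [32, 35).
B, merged: [1, 8), [9, 16), [18, 25), [26, 29).
[3, 6): fully covered by B → removed.
[20, 30) minus B → [25, 26), [29, 30).
[32, 35): no B overlap → unchanged.

[25, 26) ∪ [29, 30) ∪ [32, 35)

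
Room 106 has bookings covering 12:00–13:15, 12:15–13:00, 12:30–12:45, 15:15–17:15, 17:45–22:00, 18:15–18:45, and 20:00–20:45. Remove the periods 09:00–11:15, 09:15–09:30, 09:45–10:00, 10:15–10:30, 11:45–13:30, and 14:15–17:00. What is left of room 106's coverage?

A, merged: 12:00–13:15, 15:15–17:15, 17:45–22:00.
B, merged: 09:00–11:15, 11:45–13:30, 14:15–17:00.
12:00–13:15: fully covered by B → removed.
15:15–17:15 minus B → 17:00–17:15.
17:45–22:00: no B overlap → unchanged.

17:00–17:15, 17:45–22:00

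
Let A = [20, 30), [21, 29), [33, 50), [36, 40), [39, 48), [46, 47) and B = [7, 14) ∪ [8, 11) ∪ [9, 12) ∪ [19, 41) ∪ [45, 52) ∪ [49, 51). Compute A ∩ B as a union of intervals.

Merge the first list: [20, 30), [33, 50).
Merge the second list: [7, 14), [19, 41), [45, 52).
[20, 30) ∩ B → [20, 30).
[33, 50) ∩ B → [33, 41), [45, 50).

[20, 30) ∪ [33, 41) ∪ [45, 50)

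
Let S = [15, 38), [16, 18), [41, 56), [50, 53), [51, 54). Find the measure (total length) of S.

38

Merged: [15, 38), [41, 56).
Lengths: 23 + 15 = 38.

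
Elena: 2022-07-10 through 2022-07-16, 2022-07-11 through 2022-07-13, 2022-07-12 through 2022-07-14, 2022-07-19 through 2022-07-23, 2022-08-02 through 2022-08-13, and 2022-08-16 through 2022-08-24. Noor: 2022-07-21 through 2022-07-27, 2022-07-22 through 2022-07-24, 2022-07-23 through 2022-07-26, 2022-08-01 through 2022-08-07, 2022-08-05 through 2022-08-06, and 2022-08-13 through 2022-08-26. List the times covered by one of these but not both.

First set merges to 2022-07-10 through 2022-07-16, 2022-07-19 through 2022-07-23, 2022-08-02 through 2022-08-13, 2022-08-16 through 2022-08-24.
Second set merges to 2022-07-21 through 2022-07-27, 2022-08-01 through 2022-08-07, 2022-08-13 through 2022-08-26.
Only in the first: 2022-07-10 through 2022-07-16, 2022-07-19 through 2022-07-20, 2022-08-08 through 2022-08-12.
Only in the second: 2022-07-24 through 2022-07-27, 2022-08-01 through 2022-08-01, 2022-08-14 through 2022-08-15, 2022-08-25 through 2022-08-26.
Together these are the periods covered by exactly one.

2022-07-10 through 2022-07-16, 2022-07-19 through 2022-07-20, 2022-07-24 through 2022-07-27, 2022-08-01 through 2022-08-01, 2022-08-08 through 2022-08-12, 2022-08-14 through 2022-08-15, 2022-08-25 through 2022-08-26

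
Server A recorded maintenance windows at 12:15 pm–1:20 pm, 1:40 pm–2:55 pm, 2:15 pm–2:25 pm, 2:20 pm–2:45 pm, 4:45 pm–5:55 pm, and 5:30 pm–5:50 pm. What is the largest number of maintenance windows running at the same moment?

Sweep endpoints in order; track running count of active intervals.
Peak of 3 reached at 2:20 pm.

3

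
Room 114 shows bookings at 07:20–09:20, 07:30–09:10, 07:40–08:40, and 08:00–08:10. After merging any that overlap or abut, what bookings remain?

07:30–09:10 overlaps/touches 07:20–09:20 → extend to 07:20–09:20.
07:40–08:40 overlaps/touches 07:20–09:20 → extend to 07:20–09:20.
08:00–08:10 overlaps/touches 07:20–09:20 → extend to 07:20–09:20.

07:20–09:20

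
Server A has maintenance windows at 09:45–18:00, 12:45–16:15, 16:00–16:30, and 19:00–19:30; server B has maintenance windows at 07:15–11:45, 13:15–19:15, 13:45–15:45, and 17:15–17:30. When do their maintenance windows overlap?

09:45–11:45, 13:15–18:00, 19:00–19:15

A, merged: 09:45–18:00, 19:00–19:30.
B, merged: 07:15–11:45, 13:15–19:15.
09:45–18:00 overlaps B on 09:45–11:45, 13:15–18:00.
19:00–19:30 overlaps B on 19:00–19:15.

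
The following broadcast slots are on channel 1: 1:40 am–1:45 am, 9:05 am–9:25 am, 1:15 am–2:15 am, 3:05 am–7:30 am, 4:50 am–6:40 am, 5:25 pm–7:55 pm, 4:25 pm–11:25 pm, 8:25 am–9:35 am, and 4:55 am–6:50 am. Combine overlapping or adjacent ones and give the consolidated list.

Sort by start: 1:15 am–2:15 am, 1:40 am–1:45 am, 3:05 am–7:30 am, 4:50 am–6:40 am, 4:55 am–6:50 am, 8:25 am–9:35 am, 9:05 am–9:25 am, 4:25 pm–11:25 pm, 5:25 pm–7:55 pm.
1:40 am–1:45 am overlaps/touches 1:15 am–2:15 am → extend to 1:15 am–2:15 am.
3:05 am–7:30 am is disjoint → start new block.
4:50 am–6:40 am overlaps/touches 3:05 am–7:30 am → extend to 3:05 am–7:30 am.
4:55 am–6:50 am overlaps/touches 3:05 am–7:30 am → extend to 3:05 am–7:30 am.
8:25 am–9:35 am is disjoint → start new block.
9:05 am–9:25 am overlaps/touches 8:25 am–9:35 am → extend to 8:25 am–9:35 am.
4:25 pm–11:25 pm is disjoint → start new block.
5:25 pm–7:55 pm overlaps/touches 4:25 pm–11:25 pm → extend to 4:25 pm–11:25 pm.

1:15 am–2:15 am, 3:05 am–7:30 am, 8:25 am–9:35 am, 4:25 pm–11:25 pm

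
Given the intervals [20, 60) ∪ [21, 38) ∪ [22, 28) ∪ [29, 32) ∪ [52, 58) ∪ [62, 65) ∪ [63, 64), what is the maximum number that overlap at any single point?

At 22, 3 of the intervals are simultaneously active.
No point has more.

3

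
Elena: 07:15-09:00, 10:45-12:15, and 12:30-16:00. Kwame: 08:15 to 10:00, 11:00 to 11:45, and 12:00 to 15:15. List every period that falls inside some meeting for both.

07:15–09:00 ∩ B → 08:15–09:00.
10:45–12:15 ∩ B → 11:00–11:45, 12:00–12:15.
12:30–16:00 ∩ B → 12:30–15:15.

08:15–09:00, 11:00–11:45, 12:00–12:15, 12:30–15:15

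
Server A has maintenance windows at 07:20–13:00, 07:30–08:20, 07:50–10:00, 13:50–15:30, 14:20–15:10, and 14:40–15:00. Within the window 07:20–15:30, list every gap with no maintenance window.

13:00–13:50

The merged coverage is 07:20–13:00, 13:50–15:30.
Complement within 07:20–15:30: 13:00–13:50.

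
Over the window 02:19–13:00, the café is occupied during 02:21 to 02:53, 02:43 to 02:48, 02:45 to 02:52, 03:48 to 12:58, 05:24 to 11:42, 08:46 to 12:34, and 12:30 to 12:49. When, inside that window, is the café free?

02:19–02:21, 02:53–03:48, 12:58–13:00

Covered (merged): 02:21–02:53, 03:48–12:58.
Complement within 02:19–13:00: 02:19–02:21, 02:53–03:48, 12:58–13:00.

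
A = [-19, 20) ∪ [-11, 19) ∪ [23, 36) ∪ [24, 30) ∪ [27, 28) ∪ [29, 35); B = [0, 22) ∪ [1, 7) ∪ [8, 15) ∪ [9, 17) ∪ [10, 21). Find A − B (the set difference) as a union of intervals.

First set merges to [-19, 20), [23, 36).
Second set merges to [0, 22).
[-19, 20) with B removed leaves [-19, 0).
[23, 36) is untouched.

[-19, 0) ∪ [23, 36)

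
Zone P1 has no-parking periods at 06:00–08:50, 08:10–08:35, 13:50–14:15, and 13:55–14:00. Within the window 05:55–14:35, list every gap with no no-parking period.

After merging, the occupied span is 06:00-08:50, 13:50-14:15.
Gaps within 05:55-14:35: 05:55-06:00, 08:50-13:50, 14:15-14:35.

05:55-06:00, 08:50-13:50, 14:15-14:35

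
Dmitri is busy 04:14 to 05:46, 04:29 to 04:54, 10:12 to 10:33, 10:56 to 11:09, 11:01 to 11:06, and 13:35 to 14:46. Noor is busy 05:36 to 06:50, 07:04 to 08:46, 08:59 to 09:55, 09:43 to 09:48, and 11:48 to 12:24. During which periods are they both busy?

05:36-05:46

A, merged: 04:14-05:46, 10:12-10:33, 10:56-11:09, 13:35-14:46.
B, merged: 05:36-06:50, 07:04-08:46, 08:59-09:55, 11:48-12:24.
04:14-05:46 overlaps B on 05:36-05:46.
10:12-10:33 falls entirely outside B.
10:56-11:09 falls entirely outside B.
13:35-14:46 falls entirely outside B.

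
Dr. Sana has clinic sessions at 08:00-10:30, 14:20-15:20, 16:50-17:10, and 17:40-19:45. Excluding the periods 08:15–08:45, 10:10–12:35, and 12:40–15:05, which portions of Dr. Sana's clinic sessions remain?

08:00–08:15, 08:45–10:10, 15:05–15:20, 16:50–17:10, 17:40–19:45

08:00–10:30 minus B → 08:00–08:15, 08:45–10:10.
14:20–15:20 minus B → 15:05–15:20.
16:50–17:10: no B overlap → unchanged.
17:40–19:45: no B overlap → unchanged.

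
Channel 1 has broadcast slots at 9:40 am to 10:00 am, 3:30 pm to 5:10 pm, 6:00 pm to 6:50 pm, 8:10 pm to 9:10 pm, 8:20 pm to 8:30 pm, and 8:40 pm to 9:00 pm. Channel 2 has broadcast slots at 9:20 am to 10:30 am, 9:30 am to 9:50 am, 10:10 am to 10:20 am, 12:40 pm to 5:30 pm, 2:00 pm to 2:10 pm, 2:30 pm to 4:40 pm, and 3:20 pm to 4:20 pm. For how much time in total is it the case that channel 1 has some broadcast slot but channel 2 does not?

Merge the first list: 9:40 am-10:00 am, 3:30 pm-5:10 pm, 6:00 pm-6:50 pm, 8:10 pm-9:10 pm.
Merge the second list: 9:20 am-10:30 am, 12:40 pm-5:30 pm.
A \ B = 6:00 pm-6:50 pm, 8:10 pm-9:10 pm.
Total: 50 min + 1 h = 1 h 50 min.

1 h 50 min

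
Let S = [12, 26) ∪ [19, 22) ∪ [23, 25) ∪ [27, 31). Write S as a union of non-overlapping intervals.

[19, 22) overlaps/touches [12, 26) → extend to [12, 26).
[23, 25) overlaps/touches [12, 26) → extend to [12, 26).
[27, 31) is disjoint → start new block.

[12, 26) ∪ [27, 31)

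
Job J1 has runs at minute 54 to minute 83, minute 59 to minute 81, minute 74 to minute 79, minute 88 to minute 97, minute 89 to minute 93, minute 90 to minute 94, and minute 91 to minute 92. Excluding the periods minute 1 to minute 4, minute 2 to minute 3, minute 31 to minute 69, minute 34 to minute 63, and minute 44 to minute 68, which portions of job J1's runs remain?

minute 69 to minute 83, minute 88 to minute 97

A, merged: minute 54 to minute 83, minute 88 to minute 97.
B, merged: minute 1 to minute 4, minute 31 to minute 69.
minute 54 to minute 83 \ B = minute 69 to minute 83.
minute 88 to minute 97: nothing removed.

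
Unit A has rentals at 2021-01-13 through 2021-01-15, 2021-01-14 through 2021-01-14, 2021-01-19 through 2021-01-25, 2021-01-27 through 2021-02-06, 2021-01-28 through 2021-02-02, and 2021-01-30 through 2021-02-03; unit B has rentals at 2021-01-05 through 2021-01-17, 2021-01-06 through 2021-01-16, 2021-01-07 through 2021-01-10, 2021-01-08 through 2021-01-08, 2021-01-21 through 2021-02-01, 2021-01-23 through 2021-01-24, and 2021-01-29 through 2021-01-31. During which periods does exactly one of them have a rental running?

2021-01-05 through 2021-01-12, 2021-01-16 through 2021-01-17, 2021-01-19 through 2021-01-20, 2021-01-26 through 2021-01-26, 2021-02-02 through 2021-02-06

First set merges to 2021-01-13 through 2021-01-15, 2021-01-19 through 2021-01-25, 2021-01-27 through 2021-02-06.
Second set merges to 2021-01-05 through 2021-01-17, 2021-01-21 through 2021-02-01.
A \ B = 2021-01-19 through 2021-01-20, 2021-02-02 through 2021-02-06.
B \ A = 2021-01-05 through 2021-01-12, 2021-01-16 through 2021-01-17, 2021-01-26 through 2021-01-26.
Union of the two gives the symmetric difference.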